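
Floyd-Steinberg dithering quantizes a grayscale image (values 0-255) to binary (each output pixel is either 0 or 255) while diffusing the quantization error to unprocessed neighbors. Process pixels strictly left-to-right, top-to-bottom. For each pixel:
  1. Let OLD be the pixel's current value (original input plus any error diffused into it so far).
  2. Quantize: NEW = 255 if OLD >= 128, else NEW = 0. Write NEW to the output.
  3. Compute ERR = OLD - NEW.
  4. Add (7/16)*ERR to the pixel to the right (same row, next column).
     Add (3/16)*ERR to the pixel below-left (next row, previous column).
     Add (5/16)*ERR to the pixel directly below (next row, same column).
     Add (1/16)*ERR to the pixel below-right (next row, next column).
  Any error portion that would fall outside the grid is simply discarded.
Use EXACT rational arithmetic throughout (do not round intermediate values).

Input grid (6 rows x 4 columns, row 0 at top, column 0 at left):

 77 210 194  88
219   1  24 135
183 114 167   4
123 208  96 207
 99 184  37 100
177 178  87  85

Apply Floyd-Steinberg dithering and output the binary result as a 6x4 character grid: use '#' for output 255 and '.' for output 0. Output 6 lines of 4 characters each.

Answer: .##.
#..#
#.#.
.#.#
##..
.#.#

Derivation:
(0,0): OLD=77 → NEW=0, ERR=77
(0,1): OLD=3899/16 → NEW=255, ERR=-181/16
(0,2): OLD=48397/256 → NEW=255, ERR=-16883/256
(0,3): OLD=242267/4096 → NEW=0, ERR=242267/4096
(1,0): OLD=61681/256 → NEW=255, ERR=-3599/256
(1,1): OLD=-33257/2048 → NEW=0, ERR=-33257/2048
(1,2): OLD=437091/65536 → NEW=0, ERR=437091/65536
(1,3): OLD=159676709/1048576 → NEW=255, ERR=-107710171/1048576
(2,0): OLD=5752813/32768 → NEW=255, ERR=-2603027/32768
(2,1): OLD=78164095/1048576 → NEW=0, ERR=78164095/1048576
(2,2): OLD=380469115/2097152 → NEW=255, ERR=-154304645/2097152
(2,3): OLD=-2009029585/33554432 → NEW=0, ERR=-2009029585/33554432
(3,0): OLD=1881605533/16777216 → NEW=0, ERR=1881605533/16777216
(3,1): OLD=70222879875/268435456 → NEW=255, ERR=1771838595/268435456
(3,2): OLD=297758056061/4294967296 → NEW=0, ERR=297758056061/4294967296
(3,3): OLD=14707443229419/68719476736 → NEW=255, ERR=-2816023338261/68719476736
(4,0): OLD=581045720729/4294967296 → NEW=255, ERR=-514170939751/4294967296
(4,1): OLD=5280949706699/34359738368 → NEW=255, ERR=-3480783577141/34359738368
(4,2): OLD=7777125298155/1099511627776 → NEW=0, ERR=7777125298155/1099511627776
(4,3): OLD=1664602676819421/17592186044416 → NEW=0, ERR=1664602676819421/17592186044416
(5,0): OLD=66297590736713/549755813888 → NEW=0, ERR=66297590736713/549755813888
(5,1): OLD=3394353629195679/17592186044416 → NEW=255, ERR=-1091653812130401/17592186044416
(5,2): OLD=646267598491523/8796093022208 → NEW=0, ERR=646267598491523/8796093022208
(5,3): OLD=41420566788154667/281474976710656 → NEW=255, ERR=-30355552273062613/281474976710656
Row 0: .##.
Row 1: #..#
Row 2: #.#.
Row 3: .#.#
Row 4: ##..
Row 5: .#.#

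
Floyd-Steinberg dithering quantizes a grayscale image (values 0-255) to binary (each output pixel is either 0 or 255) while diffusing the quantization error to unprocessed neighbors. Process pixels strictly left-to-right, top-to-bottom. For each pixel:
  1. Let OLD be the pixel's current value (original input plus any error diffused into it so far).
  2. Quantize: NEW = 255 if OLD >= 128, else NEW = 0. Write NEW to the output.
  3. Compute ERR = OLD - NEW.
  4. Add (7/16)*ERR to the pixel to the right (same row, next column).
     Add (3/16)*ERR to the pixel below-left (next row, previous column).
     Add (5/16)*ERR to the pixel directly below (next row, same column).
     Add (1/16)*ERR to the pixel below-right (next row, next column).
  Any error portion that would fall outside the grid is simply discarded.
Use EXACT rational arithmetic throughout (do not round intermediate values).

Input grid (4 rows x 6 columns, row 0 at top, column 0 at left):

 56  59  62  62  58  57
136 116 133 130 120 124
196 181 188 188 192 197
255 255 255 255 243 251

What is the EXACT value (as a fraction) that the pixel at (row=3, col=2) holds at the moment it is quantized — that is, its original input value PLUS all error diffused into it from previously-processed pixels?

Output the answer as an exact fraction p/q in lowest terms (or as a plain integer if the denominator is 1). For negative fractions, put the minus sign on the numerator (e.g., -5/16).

(0,0): OLD=56 → NEW=0, ERR=56
(0,1): OLD=167/2 → NEW=0, ERR=167/2
(0,2): OLD=3153/32 → NEW=0, ERR=3153/32
(0,3): OLD=53815/512 → NEW=0, ERR=53815/512
(0,4): OLD=851841/8192 → NEW=0, ERR=851841/8192
(0,5): OLD=13433991/131072 → NEW=0, ERR=13433991/131072
(1,0): OLD=5413/32 → NEW=255, ERR=-2747/32
(1,1): OLD=32387/256 → NEW=0, ERR=32387/256
(1,2): OLD=1999391/8192 → NEW=255, ERR=-89569/8192
(1,3): OLD=6020067/32768 → NEW=255, ERR=-2335773/32768
(1,4): OLD=308482489/2097152 → NEW=255, ERR=-226291271/2097152
(1,5): OLD=3869501247/33554432 → NEW=0, ERR=3869501247/33554432
(2,0): OLD=790097/4096 → NEW=255, ERR=-254383/4096
(2,1): OLD=24372651/131072 → NEW=255, ERR=-9050709/131072
(2,2): OLD=312296961/2097152 → NEW=255, ERR=-222476799/2097152
(2,3): OLD=1650822393/16777216 → NEW=0, ERR=1650822393/16777216
(2,4): OLD=117304099115/536870912 → NEW=255, ERR=-19597983445/536870912
(2,5): OLD=1806660764893/8589934592 → NEW=255, ERR=-383772556067/8589934592
(3,0): OLD=466920353/2097152 → NEW=255, ERR=-67853407/2097152
(3,1): OLD=3279837549/16777216 → NEW=255, ERR=-998352531/16777216
(3,2): OLD=28178739015/134217728 → NEW=255, ERR=-6046781625/134217728
Target (3,2): original=255, with diffused error = 28178739015/134217728

Answer: 28178739015/134217728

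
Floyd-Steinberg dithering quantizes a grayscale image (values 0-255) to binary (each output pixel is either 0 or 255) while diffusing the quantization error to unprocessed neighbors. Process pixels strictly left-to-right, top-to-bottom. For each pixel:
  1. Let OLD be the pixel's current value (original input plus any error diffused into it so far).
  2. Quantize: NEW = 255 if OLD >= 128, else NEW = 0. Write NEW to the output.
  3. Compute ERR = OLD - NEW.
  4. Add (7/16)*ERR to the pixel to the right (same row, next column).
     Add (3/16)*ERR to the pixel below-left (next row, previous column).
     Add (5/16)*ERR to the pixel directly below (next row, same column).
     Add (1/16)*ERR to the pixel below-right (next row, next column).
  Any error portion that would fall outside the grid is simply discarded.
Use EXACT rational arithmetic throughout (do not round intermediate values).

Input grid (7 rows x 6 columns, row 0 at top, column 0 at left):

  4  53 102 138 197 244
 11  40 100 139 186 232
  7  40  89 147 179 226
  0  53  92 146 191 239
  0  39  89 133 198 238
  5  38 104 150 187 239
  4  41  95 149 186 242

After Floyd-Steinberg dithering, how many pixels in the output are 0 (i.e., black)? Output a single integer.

(0,0): OLD=4 → NEW=0, ERR=4
(0,1): OLD=219/4 → NEW=0, ERR=219/4
(0,2): OLD=8061/64 → NEW=0, ERR=8061/64
(0,3): OLD=197739/1024 → NEW=255, ERR=-63381/1024
(0,4): OLD=2783981/16384 → NEW=255, ERR=-1393939/16384
(0,5): OLD=54205563/262144 → NEW=255, ERR=-12641157/262144
(1,0): OLD=1441/64 → NEW=0, ERR=1441/64
(1,1): OLD=46503/512 → NEW=0, ERR=46503/512
(1,2): OLD=2800243/16384 → NEW=255, ERR=-1377677/16384
(1,3): OLD=4901399/65536 → NEW=0, ERR=4901399/65536
(1,4): OLD=751715589/4194304 → NEW=255, ERR=-317831931/4194304
(1,5): OLD=11976291987/67108864 → NEW=255, ERR=-5136468333/67108864
(2,0): OLD=254493/8192 → NEW=0, ERR=254493/8192
(2,1): OLD=17725007/262144 → NEW=0, ERR=17725007/262144
(2,2): OLD=469780269/4194304 → NEW=0, ERR=469780269/4194304
(2,3): OLD=6707865733/33554432 → NEW=255, ERR=-1848514427/33554432
(2,4): OLD=130503657615/1073741824 → NEW=0, ERR=130503657615/1073741824
(2,5): OLD=4303893597913/17179869184 → NEW=255, ERR=-76973044007/17179869184
(3,0): OLD=93893901/4194304 → NEW=0, ERR=93893901/4194304
(3,1): OLD=3585834441/33554432 → NEW=0, ERR=3585834441/33554432
(3,2): OLD=45003716683/268435456 → NEW=255, ERR=-23447324597/268435456
(3,3): OLD=2067748225537/17179869184 → NEW=0, ERR=2067748225537/17179869184
(3,4): OLD=38119425947809/137438953472 → NEW=255, ERR=3072492812449/137438953472
(3,5): OLD=560699554178511/2199023255552 → NEW=255, ERR=-51375987249/2199023255552
(4,0): OLD=14513259363/536870912 → NEW=0, ERR=14513259363/536870912
(4,1): OLD=594801491655/8589934592 → NEW=0, ERR=594801491655/8589934592
(4,2): OLD=33327402640549/274877906944 → NEW=0, ERR=33327402640549/274877906944
(4,3): OLD=978076758991001/4398046511104 → NEW=255, ERR=-143425101340519/4398046511104
(4,4): OLD=13949669777599657/70368744177664 → NEW=255, ERR=-3994359987704663/70368744177664
(4,5): OLD=241568554076625919/1125899906842624 → NEW=255, ERR=-45535922168243201/1125899906842624
(5,0): OLD=3632659991365/137438953472 → NEW=0, ERR=3632659991365/137438953472
(5,1): OLD=420564242681365/4398046511104 → NEW=0, ERR=420564242681365/4398046511104
(5,2): OLD=6401377182098167/35184372088832 → NEW=255, ERR=-2570637700553993/35184372088832
(5,3): OLD=117970785224262733/1125899906842624 → NEW=0, ERR=117970785224262733/1125899906842624
(5,4): OLD=462701828297336829/2251799813685248 → NEW=255, ERR=-111507124192401411/2251799813685248
(5,5): OLD=7247153876896597249/36028797018963968 → NEW=255, ERR=-1940189362939214591/36028797018963968
(6,0): OLD=2124393303373151/70368744177664 → NEW=0, ERR=2124393303373151/70368744177664
(6,1): OLD=81113884430923763/1125899906842624 → NEW=0, ERR=81113884430923763/1125899906842624
(6,2): OLD=582359954781958395/4503599627370496 → NEW=255, ERR=-566057950197518085/4503599627370496
(6,3): OLD=8135507193928570959/72057594037927936 → NEW=0, ERR=8135507193928570959/72057594037927936
(6,4): OLD=249459804420306835855/1152921504606846976 → NEW=255, ERR=-44535179254439143025/1152921504606846976
(6,5): OLD=3784843865399853632905/18446744073709551616 → NEW=255, ERR=-919075873396082029175/18446744073709551616
Output grid:
  Row 0: ...###  (3 black, running=3)
  Row 1: ..#.##  (3 black, running=6)
  Row 2: ...#.#  (4 black, running=10)
  Row 3: ..#.##  (3 black, running=13)
  Row 4: ...###  (3 black, running=16)
  Row 5: ..#.##  (3 black, running=19)
  Row 6: ..#.##  (3 black, running=22)

Answer: 22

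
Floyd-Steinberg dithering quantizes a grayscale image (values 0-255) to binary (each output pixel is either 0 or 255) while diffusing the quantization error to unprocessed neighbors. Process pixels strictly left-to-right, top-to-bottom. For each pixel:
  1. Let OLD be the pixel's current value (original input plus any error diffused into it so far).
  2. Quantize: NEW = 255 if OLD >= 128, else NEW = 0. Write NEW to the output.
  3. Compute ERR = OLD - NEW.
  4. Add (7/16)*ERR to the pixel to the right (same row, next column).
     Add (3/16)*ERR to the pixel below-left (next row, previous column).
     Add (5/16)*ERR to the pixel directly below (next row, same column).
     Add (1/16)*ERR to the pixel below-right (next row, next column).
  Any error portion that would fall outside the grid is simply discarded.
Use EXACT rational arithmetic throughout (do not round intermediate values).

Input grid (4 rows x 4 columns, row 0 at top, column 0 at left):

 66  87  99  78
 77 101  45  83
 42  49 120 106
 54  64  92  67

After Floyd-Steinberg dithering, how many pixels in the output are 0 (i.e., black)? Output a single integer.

(0,0): OLD=66 → NEW=0, ERR=66
(0,1): OLD=927/8 → NEW=0, ERR=927/8
(0,2): OLD=19161/128 → NEW=255, ERR=-13479/128
(0,3): OLD=65391/2048 → NEW=0, ERR=65391/2048
(1,0): OLD=15277/128 → NEW=0, ERR=15277/128
(1,1): OLD=177979/1024 → NEW=255, ERR=-83141/1024
(1,2): OLD=-334249/32768 → NEW=0, ERR=-334249/32768
(1,3): OLD=42956817/524288 → NEW=0, ERR=42956817/524288
(2,0): OLD=1049785/16384 → NEW=0, ERR=1049785/16384
(2,1): OLD=29992707/524288 → NEW=0, ERR=29992707/524288
(2,2): OLD=159518031/1048576 → NEW=255, ERR=-107868849/1048576
(2,3): OLD=1442175155/16777216 → NEW=0, ERR=1442175155/16777216
(3,0): OLD=710928553/8388608 → NEW=0, ERR=710928553/8388608
(3,1): OLD=13914488567/134217728 → NEW=0, ERR=13914488567/134217728
(3,2): OLD=268224188937/2147483648 → NEW=0, ERR=268224188937/2147483648
(3,3): OLD=4881748489663/34359738368 → NEW=255, ERR=-3879984794177/34359738368
Output grid:
  Row 0: ..#.  (3 black, running=3)
  Row 1: .#..  (3 black, running=6)
  Row 2: ..#.  (3 black, running=9)
  Row 3: ...#  (3 black, running=12)

Answer: 12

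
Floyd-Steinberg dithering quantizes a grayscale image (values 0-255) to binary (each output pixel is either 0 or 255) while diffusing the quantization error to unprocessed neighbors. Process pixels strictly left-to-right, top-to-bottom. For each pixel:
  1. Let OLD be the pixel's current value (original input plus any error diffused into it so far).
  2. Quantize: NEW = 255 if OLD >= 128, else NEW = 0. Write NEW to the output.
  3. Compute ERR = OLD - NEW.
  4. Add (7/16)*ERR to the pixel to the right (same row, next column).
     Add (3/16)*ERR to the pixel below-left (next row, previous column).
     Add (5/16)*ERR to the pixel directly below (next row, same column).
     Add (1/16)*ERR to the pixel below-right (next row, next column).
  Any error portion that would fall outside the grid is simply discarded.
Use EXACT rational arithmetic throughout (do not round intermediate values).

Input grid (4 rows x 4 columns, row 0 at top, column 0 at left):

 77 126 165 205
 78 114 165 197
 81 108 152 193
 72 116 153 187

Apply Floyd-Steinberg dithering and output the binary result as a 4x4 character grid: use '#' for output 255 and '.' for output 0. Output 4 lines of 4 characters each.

(0,0): OLD=77 → NEW=0, ERR=77
(0,1): OLD=2555/16 → NEW=255, ERR=-1525/16
(0,2): OLD=31565/256 → NEW=0, ERR=31565/256
(0,3): OLD=1060635/4096 → NEW=255, ERR=16155/4096
(1,0): OLD=21553/256 → NEW=0, ERR=21553/256
(1,1): OLD=305111/2048 → NEW=255, ERR=-217129/2048
(1,2): OLD=9956899/65536 → NEW=255, ERR=-6754781/65536
(1,3): OLD=168659045/1048576 → NEW=255, ERR=-98727835/1048576
(2,0): OLD=2864941/32768 → NEW=0, ERR=2864941/32768
(2,1): OLD=103867967/1048576 → NEW=0, ERR=103867967/1048576
(2,2): OLD=291184571/2097152 → NEW=255, ERR=-243589189/2097152
(2,3): OLD=3567449711/33554432 → NEW=0, ERR=3567449711/33554432
(3,0): OLD=1977954013/16777216 → NEW=0, ERR=1977954013/16777216
(3,1): OLD=48914337603/268435456 → NEW=255, ERR=-19536703677/268435456
(3,2): OLD=476684982205/4294967296 → NEW=0, ERR=476684982205/4294967296
(3,3): OLD=17971634181035/68719476736 → NEW=255, ERR=448167613355/68719476736
Row 0: .#.#
Row 1: .###
Row 2: ..#.
Row 3: .#.#

Answer: .#.#
.###
..#.
.#.#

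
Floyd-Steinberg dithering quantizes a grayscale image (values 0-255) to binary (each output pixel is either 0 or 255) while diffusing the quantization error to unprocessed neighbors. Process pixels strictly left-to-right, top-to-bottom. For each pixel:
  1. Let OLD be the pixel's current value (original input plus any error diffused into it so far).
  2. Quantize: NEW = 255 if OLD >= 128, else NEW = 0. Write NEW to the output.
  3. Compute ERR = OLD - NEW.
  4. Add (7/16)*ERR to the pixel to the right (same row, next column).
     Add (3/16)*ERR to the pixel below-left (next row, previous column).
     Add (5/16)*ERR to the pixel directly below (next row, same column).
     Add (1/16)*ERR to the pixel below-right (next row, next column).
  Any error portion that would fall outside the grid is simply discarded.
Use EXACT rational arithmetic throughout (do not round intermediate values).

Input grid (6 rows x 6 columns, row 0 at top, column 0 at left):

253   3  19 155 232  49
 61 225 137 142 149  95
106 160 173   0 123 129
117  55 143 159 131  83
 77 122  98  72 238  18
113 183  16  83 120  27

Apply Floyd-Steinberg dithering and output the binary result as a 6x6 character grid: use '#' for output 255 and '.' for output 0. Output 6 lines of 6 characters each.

(0,0): OLD=253 → NEW=255, ERR=-2
(0,1): OLD=17/8 → NEW=0, ERR=17/8
(0,2): OLD=2551/128 → NEW=0, ERR=2551/128
(0,3): OLD=335297/2048 → NEW=255, ERR=-186943/2048
(0,4): OLD=6293575/32768 → NEW=255, ERR=-2062265/32768
(0,5): OLD=11254257/524288 → NEW=0, ERR=11254257/524288
(1,0): OLD=7779/128 → NEW=0, ERR=7779/128
(1,1): OLD=262005/1024 → NEW=255, ERR=885/1024
(1,2): OLD=4149209/32768 → NEW=0, ERR=4149209/32768
(1,3): OLD=20751045/131072 → NEW=255, ERR=-12672315/131072
(1,4): OLD=716001935/8388608 → NEW=0, ERR=716001935/8388608
(1,5): OLD=18135098425/134217728 → NEW=255, ERR=-16090422215/134217728
(2,0): OLD=2050519/16384 → NEW=0, ERR=2050519/16384
(2,1): OLD=127173997/524288 → NEW=255, ERR=-6519443/524288
(2,2): OLD=1585915143/8388608 → NEW=255, ERR=-553179897/8388608
(2,3): OLD=-2358598385/67108864 → NEW=0, ERR=-2358598385/67108864
(2,4): OLD=227152548909/2147483648 → NEW=0, ERR=227152548909/2147483648
(2,5): OLD=4918536809995/34359738368 → NEW=255, ERR=-3843196473845/34359738368
(3,0): OLD=1289991847/8388608 → NEW=255, ERR=-849103193/8388608
(3,1): OLD=153511643/67108864 → NEW=0, ERR=153511643/67108864
(3,2): OLD=62291091297/536870912 → NEW=0, ERR=62291091297/536870912
(3,3): OLD=7369816808323/34359738368 → NEW=255, ERR=-1391916475517/34359738368
(3,4): OLD=33854804204387/274877906944 → NEW=0, ERR=33854804204387/274877906944
(3,5): OLD=477369157158893/4398046511104 → NEW=0, ERR=477369157158893/4398046511104
(4,0): OLD=49174527657/1073741824 → NEW=0, ERR=49174527657/1073741824
(4,1): OLD=2717508004565/17179869184 → NEW=255, ERR=-1663358637355/17179869184
(4,2): OLD=46425046587759/549755813888 → NEW=0, ERR=46425046587759/549755813888
(4,3): OLD=1113855608386379/8796093022208 → NEW=0, ERR=1113855608386379/8796093022208
(4,4): OLD=49217164485195643/140737488355328 → NEW=255, ERR=13329104954587003/140737488355328
(4,5): OLD=227548856226512509/2251799813685248 → NEW=0, ERR=227548856226512509/2251799813685248
(5,0): OLD=30005089785167/274877906944 → NEW=0, ERR=30005089785167/274877906944
(5,1): OLD=1928071396003263/8796093022208 → NEW=255, ERR=-314932324659777/8796093022208
(5,2): OLD=3125602235460453/70368744177664 → NEW=0, ERR=3125602235460453/70368744177664
(5,3): OLD=371638391293459559/2251799813685248 → NEW=255, ERR=-202570561196278681/2251799813685248
(5,4): OLD=617447964336892023/4503599627370496 → NEW=255, ERR=-530969940642584457/4503599627370496
(5,5): OLD=930785375337872259/72057594037927936 → NEW=0, ERR=930785375337872259/72057594037927936
Row 0: #..##.
Row 1: .#.#.#
Row 2: .##..#
Row 3: #..#..
Row 4: .#..#.
Row 5: .#.##.

Answer: #..##.
.#.#.#
.##..#
#..#..
.#..#.
.#.##.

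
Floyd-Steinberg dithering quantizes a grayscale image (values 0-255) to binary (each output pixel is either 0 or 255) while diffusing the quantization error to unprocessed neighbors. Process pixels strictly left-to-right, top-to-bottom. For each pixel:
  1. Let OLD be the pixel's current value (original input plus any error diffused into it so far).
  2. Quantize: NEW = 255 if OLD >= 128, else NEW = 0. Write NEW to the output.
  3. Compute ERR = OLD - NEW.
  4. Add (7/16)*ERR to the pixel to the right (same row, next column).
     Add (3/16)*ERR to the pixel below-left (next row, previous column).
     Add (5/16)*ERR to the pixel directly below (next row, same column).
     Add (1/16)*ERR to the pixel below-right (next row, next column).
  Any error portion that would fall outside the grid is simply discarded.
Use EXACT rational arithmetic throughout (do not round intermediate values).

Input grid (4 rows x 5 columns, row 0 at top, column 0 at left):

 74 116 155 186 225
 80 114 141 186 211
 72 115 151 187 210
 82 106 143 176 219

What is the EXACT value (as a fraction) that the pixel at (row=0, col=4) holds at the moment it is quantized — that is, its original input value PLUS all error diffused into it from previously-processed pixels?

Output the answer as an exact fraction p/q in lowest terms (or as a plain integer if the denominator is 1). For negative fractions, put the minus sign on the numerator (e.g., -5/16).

Answer: 7063197/32768

Derivation:
(0,0): OLD=74 → NEW=0, ERR=74
(0,1): OLD=1187/8 → NEW=255, ERR=-853/8
(0,2): OLD=13869/128 → NEW=0, ERR=13869/128
(0,3): OLD=478011/2048 → NEW=255, ERR=-44229/2048
(0,4): OLD=7063197/32768 → NEW=255, ERR=-1292643/32768
Target (0,4): original=225, with diffused error = 7063197/32768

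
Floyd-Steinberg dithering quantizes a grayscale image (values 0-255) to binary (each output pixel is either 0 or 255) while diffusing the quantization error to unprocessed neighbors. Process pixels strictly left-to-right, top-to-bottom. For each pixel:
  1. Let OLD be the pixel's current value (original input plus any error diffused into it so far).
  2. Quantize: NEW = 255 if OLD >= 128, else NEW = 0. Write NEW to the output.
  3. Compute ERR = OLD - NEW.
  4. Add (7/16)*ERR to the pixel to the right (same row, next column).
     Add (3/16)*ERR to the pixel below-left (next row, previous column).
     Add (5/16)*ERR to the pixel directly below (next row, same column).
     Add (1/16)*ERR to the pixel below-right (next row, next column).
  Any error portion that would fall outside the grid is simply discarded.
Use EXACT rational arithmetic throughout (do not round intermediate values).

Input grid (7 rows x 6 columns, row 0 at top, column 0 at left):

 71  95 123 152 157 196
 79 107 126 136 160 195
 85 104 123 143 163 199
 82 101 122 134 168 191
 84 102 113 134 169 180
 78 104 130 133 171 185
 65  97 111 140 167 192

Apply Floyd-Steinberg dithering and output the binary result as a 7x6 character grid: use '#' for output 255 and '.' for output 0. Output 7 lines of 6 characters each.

(0,0): OLD=71 → NEW=0, ERR=71
(0,1): OLD=2017/16 → NEW=0, ERR=2017/16
(0,2): OLD=45607/256 → NEW=255, ERR=-19673/256
(0,3): OLD=484881/4096 → NEW=0, ERR=484881/4096
(0,4): OLD=13683319/65536 → NEW=255, ERR=-3028361/65536
(0,5): OLD=184322369/1048576 → NEW=255, ERR=-83064511/1048576
(1,0): OLD=31955/256 → NEW=0, ERR=31955/256
(1,1): OLD=391237/2048 → NEW=255, ERR=-131003/2048
(1,2): OLD=6820649/65536 → NEW=0, ERR=6820649/65536
(1,3): OLD=53754997/262144 → NEW=255, ERR=-13091723/262144
(1,4): OLD=1950453439/16777216 → NEW=0, ERR=1950453439/16777216
(1,5): OLD=58577666697/268435456 → NEW=255, ERR=-9873374583/268435456
(2,0): OLD=3670471/32768 → NEW=0, ERR=3670471/32768
(2,1): OLD=168120445/1048576 → NEW=255, ERR=-99266435/1048576
(2,2): OLD=1690210231/16777216 → NEW=0, ERR=1690210231/16777216
(2,3): OLD=26812918463/134217728 → NEW=255, ERR=-7412602177/134217728
(2,4): OLD=709313465789/4294967296 → NEW=255, ERR=-385903194691/4294967296
(2,5): OLD=10683299621371/68719476736 → NEW=255, ERR=-6840166946309/68719476736
(3,0): OLD=1665207767/16777216 → NEW=0, ERR=1665207767/16777216
(3,1): OLD=18888516235/134217728 → NEW=255, ERR=-15337004405/134217728
(3,2): OLD=93649236625/1073741824 → NEW=0, ERR=93649236625/1073741824
(3,3): OLD=9919556394867/68719476736 → NEW=255, ERR=-7603910172813/68719476736
(3,4): OLD=38151286763923/549755813888 → NEW=0, ERR=38151286763923/549755813888
(3,5): OLD=1624110487816381/8796093022208 → NEW=255, ERR=-618893232846659/8796093022208
(4,0): OLD=200985923897/2147483648 → NEW=0, ERR=200985923897/2147483648
(4,1): OLD=4459676442341/34359738368 → NEW=255, ERR=-4302056841499/34359738368
(4,2): OLD=63319497103903/1099511627776 → NEW=0, ERR=63319497103903/1099511627776
(4,3): OLD=2517081134741563/17592186044416 → NEW=255, ERR=-1968926306584517/17592186044416
(4,4): OLD=34231032398916843/281474976710656 → NEW=0, ERR=34231032398916843/281474976710656
(4,5): OLD=970775701286770317/4503599627370496 → NEW=255, ERR=-177642203692706163/4503599627370496
(5,0): OLD=46053656870527/549755813888 → NEW=0, ERR=46053656870527/549755813888
(5,1): OLD=2078872734513775/17592186044416 → NEW=0, ERR=2078872734513775/17592186044416
(5,2): OLD=24049991929846453/140737488355328 → NEW=255, ERR=-11838067600762187/140737488355328
(5,3): OLD=394634587958193687/4503599627370496 → NEW=0, ERR=394634587958193687/4503599627370496
(5,4): OLD=2098225192817828183/9007199254740992 → NEW=255, ERR=-198610617141124777/9007199254740992
(5,5): OLD=24590006473883740227/144115188075855872 → NEW=255, ERR=-12159366485459507133/144115188075855872
(6,0): OLD=31901076789018285/281474976710656 → NEW=0, ERR=31901076789018285/281474976710656
(6,1): OLD=779017586852304809/4503599627370496 → NEW=255, ERR=-369400318127171671/4503599627370496
(6,2): OLD=1308648769776989185/18014398509481984 → NEW=0, ERR=1308648769776989185/18014398509481984
(6,3): OLD=54698549453098133597/288230376151711744 → NEW=255, ERR=-18800196465588361123/288230376151711744
(6,4): OLD=559072905792242640957/4611686018427387904 → NEW=0, ERR=559072905792242640957/4611686018427387904
(6,5): OLD=16033422515504857100683/73786976294838206464 → NEW=255, ERR=-2782256439678885547637/73786976294838206464
Row 0: ..#.##
Row 1: .#.#.#
Row 2: .#.###
Row 3: .#.#.#
Row 4: .#.#.#
Row 5: ..#.##
Row 6: .#.#.#

Answer: ..#.##
.#.#.#
.#.###
.#.#.#
.#.#.#
..#.##
.#.#.#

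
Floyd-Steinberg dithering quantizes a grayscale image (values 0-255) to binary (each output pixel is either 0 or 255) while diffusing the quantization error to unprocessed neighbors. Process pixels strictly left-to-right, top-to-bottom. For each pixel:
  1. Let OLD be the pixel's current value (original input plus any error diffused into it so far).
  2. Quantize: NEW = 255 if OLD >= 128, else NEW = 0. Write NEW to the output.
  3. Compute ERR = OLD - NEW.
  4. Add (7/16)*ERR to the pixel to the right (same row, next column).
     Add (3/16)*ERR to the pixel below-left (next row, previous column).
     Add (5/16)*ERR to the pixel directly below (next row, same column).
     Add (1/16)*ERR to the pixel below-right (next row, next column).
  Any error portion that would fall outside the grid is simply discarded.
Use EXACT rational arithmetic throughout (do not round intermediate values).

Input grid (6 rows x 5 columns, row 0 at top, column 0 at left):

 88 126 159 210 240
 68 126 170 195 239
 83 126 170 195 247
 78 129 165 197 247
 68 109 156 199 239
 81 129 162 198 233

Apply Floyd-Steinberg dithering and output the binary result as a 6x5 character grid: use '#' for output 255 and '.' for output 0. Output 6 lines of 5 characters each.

Answer: .#.##
.####
..#.#
#.###
.#.##
.####

Derivation:
(0,0): OLD=88 → NEW=0, ERR=88
(0,1): OLD=329/2 → NEW=255, ERR=-181/2
(0,2): OLD=3821/32 → NEW=0, ERR=3821/32
(0,3): OLD=134267/512 → NEW=255, ERR=3707/512
(0,4): OLD=1992029/8192 → NEW=255, ERR=-96931/8192
(1,0): OLD=2513/32 → NEW=0, ERR=2513/32
(1,1): OLD=40951/256 → NEW=255, ERR=-24329/256
(1,2): OLD=1322499/8192 → NEW=255, ERR=-766461/8192
(1,3): OLD=5294439/32768 → NEW=255, ERR=-3061401/32768
(1,4): OLD=102173653/524288 → NEW=255, ERR=-31519787/524288
(2,0): OLD=367501/4096 → NEW=0, ERR=367501/4096
(2,1): OLD=16111391/131072 → NEW=0, ERR=16111391/131072
(2,2): OLD=358785437/2097152 → NEW=255, ERR=-175988323/2097152
(2,3): OLD=3757096199/33554432 → NEW=0, ERR=3757096199/33554432
(2,4): OLD=145685582193/536870912 → NEW=255, ERR=8783499633/536870912
(3,0): OLD=270712189/2097152 → NEW=255, ERR=-264061571/2097152
(3,1): OLD=1714598777/16777216 → NEW=0, ERR=1714598777/16777216
(3,2): OLD=113904822211/536870912 → NEW=255, ERR=-22997260349/536870912
(3,3): OLD=226637684539/1073741824 → NEW=255, ERR=-47166480581/1073741824
(3,4): OLD=4121324399079/17179869184 → NEW=255, ERR=-259542242841/17179869184
(4,0): OLD=12834944499/268435456 → NEW=0, ERR=12834944499/268435456
(4,1): OLD=1253736354611/8589934592 → NEW=255, ERR=-936696966349/8589934592
(4,2): OLD=12789696189149/137438953472 → NEW=0, ERR=12789696189149/137438953472
(4,3): OLD=484830641129523/2199023255552 → NEW=255, ERR=-75920289036237/2199023255552
(4,4): OLD=7614918918329061/35184372088832 → NEW=255, ERR=-1357095964323099/35184372088832
(5,0): OLD=10376055452025/137438953472 → NEW=0, ERR=10376055452025/137438953472
(5,1): OLD=163155605486699/1099511627776 → NEW=255, ERR=-117219859596181/1099511627776
(5,2): OLD=4614410648682115/35184372088832 → NEW=255, ERR=-4357604233970045/35184372088832
(5,3): OLD=18522528087045837/140737488355328 → NEW=255, ERR=-17365531443562803/140737488355328
(5,4): OLD=371109818698942015/2251799813685248 → NEW=255, ERR=-203099133790796225/2251799813685248
Row 0: .#.##
Row 1: .####
Row 2: ..#.#
Row 3: #.###
Row 4: .#.##
Row 5: .####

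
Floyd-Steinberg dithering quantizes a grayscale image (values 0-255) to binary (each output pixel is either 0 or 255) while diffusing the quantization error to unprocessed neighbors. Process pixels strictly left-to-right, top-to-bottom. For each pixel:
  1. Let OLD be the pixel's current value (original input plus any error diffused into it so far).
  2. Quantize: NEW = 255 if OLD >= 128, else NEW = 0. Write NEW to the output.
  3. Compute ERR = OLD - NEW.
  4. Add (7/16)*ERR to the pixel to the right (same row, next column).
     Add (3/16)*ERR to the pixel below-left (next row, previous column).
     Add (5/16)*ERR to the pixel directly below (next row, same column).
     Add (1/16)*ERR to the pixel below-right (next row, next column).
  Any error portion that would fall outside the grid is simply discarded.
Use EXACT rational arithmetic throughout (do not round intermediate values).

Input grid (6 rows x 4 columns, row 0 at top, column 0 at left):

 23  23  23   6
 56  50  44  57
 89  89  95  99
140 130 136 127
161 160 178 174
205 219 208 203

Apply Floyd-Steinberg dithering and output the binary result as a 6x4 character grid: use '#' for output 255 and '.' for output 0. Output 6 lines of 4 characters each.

Answer: ....
....
#.#.
.#.#
###.
#.##

Derivation:
(0,0): OLD=23 → NEW=0, ERR=23
(0,1): OLD=529/16 → NEW=0, ERR=529/16
(0,2): OLD=9591/256 → NEW=0, ERR=9591/256
(0,3): OLD=91713/4096 → NEW=0, ERR=91713/4096
(1,0): OLD=17763/256 → NEW=0, ERR=17763/256
(1,1): OLD=203061/2048 → NEW=0, ERR=203061/2048
(1,2): OLD=6904281/65536 → NEW=0, ERR=6904281/65536
(1,3): OLD=117891135/1048576 → NEW=0, ERR=117891135/1048576
(2,0): OLD=4236055/32768 → NEW=255, ERR=-4119785/32768
(2,1): OLD=93396205/1048576 → NEW=0, ERR=93396205/1048576
(2,2): OLD=407199009/2097152 → NEW=255, ERR=-127574751/2097152
(2,3): OLD=3828713853/33554432 → NEW=0, ERR=3828713853/33554432
(3,0): OLD=1969833255/16777216 → NEW=0, ERR=1969833255/16777216
(3,1): OLD=50986014521/268435456 → NEW=255, ERR=-17465026759/268435456
(3,2): OLD=496011085255/4294967296 → NEW=0, ERR=496011085255/4294967296
(3,3): OLD=14388554918129/68719476736 → NEW=255, ERR=-3134911649551/68719476736
(4,0): OLD=796681314779/4294967296 → NEW=255, ERR=-298535345701/4294967296
(4,1): OLD=4750238643089/34359738368 → NEW=255, ERR=-4011494640751/34359738368
(4,2): OLD=165357249795057/1099511627776 → NEW=255, ERR=-115018215287823/1099511627776
(4,3): OLD=2132098770574823/17592186044416 → NEW=0, ERR=2132098770574823/17592186044416
(5,0): OLD=88724044096747/549755813888 → NEW=255, ERR=-51463688444693/549755813888
(5,1): OLD=2068878268618317/17592186044416 → NEW=0, ERR=2068878268618317/17592186044416
(5,2): OLD=2130309277149337/8796093022208 → NEW=255, ERR=-112694443513703/8796093022208
(5,3): OLD=64381900471340273/281474976710656 → NEW=255, ERR=-7394218589877007/281474976710656
Row 0: ....
Row 1: ....
Row 2: #.#.
Row 3: .#.#
Row 4: ###.
Row 5: #.##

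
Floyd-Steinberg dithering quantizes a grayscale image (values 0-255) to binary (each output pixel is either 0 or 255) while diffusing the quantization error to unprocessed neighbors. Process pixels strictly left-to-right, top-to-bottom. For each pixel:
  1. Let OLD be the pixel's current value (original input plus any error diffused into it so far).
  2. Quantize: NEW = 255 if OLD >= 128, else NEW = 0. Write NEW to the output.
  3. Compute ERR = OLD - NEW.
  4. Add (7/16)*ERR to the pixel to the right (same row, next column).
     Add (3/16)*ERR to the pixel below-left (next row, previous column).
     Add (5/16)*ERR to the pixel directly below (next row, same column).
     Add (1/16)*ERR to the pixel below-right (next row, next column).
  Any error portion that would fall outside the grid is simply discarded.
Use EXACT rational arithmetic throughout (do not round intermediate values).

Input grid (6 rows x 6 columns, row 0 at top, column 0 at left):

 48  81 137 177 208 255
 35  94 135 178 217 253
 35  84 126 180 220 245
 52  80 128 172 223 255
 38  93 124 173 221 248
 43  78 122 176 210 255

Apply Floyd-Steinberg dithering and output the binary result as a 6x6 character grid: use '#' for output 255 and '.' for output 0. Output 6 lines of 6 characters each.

Answer: ..####
.#.#.#
..#.##
..####
.#.###
..#.##

Derivation:
(0,0): OLD=48 → NEW=0, ERR=48
(0,1): OLD=102 → NEW=0, ERR=102
(0,2): OLD=1453/8 → NEW=255, ERR=-587/8
(0,3): OLD=18547/128 → NEW=255, ERR=-14093/128
(0,4): OLD=327333/2048 → NEW=255, ERR=-194907/2048
(0,5): OLD=6991491/32768 → NEW=255, ERR=-1364349/32768
(1,0): OLD=553/8 → NEW=0, ERR=553/8
(1,1): OLD=9303/64 → NEW=255, ERR=-7017/64
(1,2): OLD=102059/2048 → NEW=0, ERR=102059/2048
(1,3): OLD=1171171/8192 → NEW=255, ERR=-917789/8192
(1,4): OLD=64778989/524288 → NEW=0, ERR=64778989/524288
(1,5): OLD=2416726635/8388608 → NEW=255, ERR=277631595/8388608
(2,0): OLD=36909/1024 → NEW=0, ERR=36909/1024
(2,1): OLD=2594263/32768 → NEW=0, ERR=2594263/32768
(2,2): OLD=77778677/524288 → NEW=255, ERR=-55914763/524288
(2,3): OLD=522658845/4194304 → NEW=0, ERR=522658845/4194304
(2,4): OLD=41920521959/134217728 → NEW=255, ERR=7695001319/134217728
(2,5): OLD=618792451777/2147483648 → NEW=255, ERR=71184121537/2147483648
(3,0): OLD=40951205/524288 → NEW=0, ERR=40951205/524288
(3,1): OLD=508220617/4194304 → NEW=0, ERR=508220617/4194304
(3,2): OLD=5905465295/33554432 → NEW=255, ERR=-2650914865/33554432
(3,3): OLD=387537811065/2147483648 → NEW=255, ERR=-160070519175/2147483648
(3,4): OLD=3819240910305/17179869184 → NEW=255, ERR=-561625731615/17179869184
(3,5): OLD=69994811179727/274877906944 → NEW=255, ERR=-99055090993/274877906944
(4,0): OLD=5712846883/67108864 → NEW=0, ERR=5712846883/67108864
(4,1): OLD=169841832223/1073741824 → NEW=255, ERR=-103962332897/1073741824
(4,2): OLD=1736839538653/34359738368 → NEW=0, ERR=1736839538653/34359738368
(4,3): OLD=88375699827745/549755813888 → NEW=255, ERR=-51812032713695/549755813888
(4,4): OLD=1449819828398945/8796093022208 → NEW=255, ERR=-793183892264095/8796093022208
(4,5): OLD=29047208677126919/140737488355328 → NEW=255, ERR=-6840850853481721/140737488355328
(5,0): OLD=883875126861/17179869184 → NEW=0, ERR=883875126861/17179869184
(5,1): OLD=46756728215853/549755813888 → NEW=0, ERR=46756728215853/549755813888
(5,2): OLD=665351398364119/4398046511104 → NEW=255, ERR=-456150461967401/4398046511104
(5,3): OLD=12303808111001397/140737488355328 → NEW=0, ERR=12303808111001397/140737488355328
(5,4): OLD=57720434166829147/281474976710656 → NEW=255, ERR=-14055684894388133/281474976710656
(5,5): OLD=956237717631491299/4503599627370496 → NEW=255, ERR=-192180187347985181/4503599627370496
Row 0: ..####
Row 1: .#.#.#
Row 2: ..#.##
Row 3: ..####
Row 4: .#.###
Row 5: ..#.##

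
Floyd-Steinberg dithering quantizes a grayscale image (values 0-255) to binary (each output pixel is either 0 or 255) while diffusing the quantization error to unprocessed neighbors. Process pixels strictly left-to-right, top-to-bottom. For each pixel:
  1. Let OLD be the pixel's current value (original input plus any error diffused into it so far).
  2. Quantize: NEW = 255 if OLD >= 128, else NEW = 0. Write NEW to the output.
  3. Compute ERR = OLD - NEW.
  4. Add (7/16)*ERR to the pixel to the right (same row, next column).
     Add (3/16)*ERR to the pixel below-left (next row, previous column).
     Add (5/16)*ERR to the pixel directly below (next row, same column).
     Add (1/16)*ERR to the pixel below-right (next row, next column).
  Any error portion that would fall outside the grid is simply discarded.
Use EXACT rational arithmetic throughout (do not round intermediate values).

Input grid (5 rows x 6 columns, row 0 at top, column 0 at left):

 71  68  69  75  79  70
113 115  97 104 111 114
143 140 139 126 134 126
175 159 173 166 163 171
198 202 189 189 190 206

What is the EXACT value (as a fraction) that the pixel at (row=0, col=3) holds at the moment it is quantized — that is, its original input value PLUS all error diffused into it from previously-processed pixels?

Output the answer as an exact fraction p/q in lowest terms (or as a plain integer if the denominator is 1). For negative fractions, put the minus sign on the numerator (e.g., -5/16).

Answer: 508513/4096

Derivation:
(0,0): OLD=71 → NEW=0, ERR=71
(0,1): OLD=1585/16 → NEW=0, ERR=1585/16
(0,2): OLD=28759/256 → NEW=0, ERR=28759/256
(0,3): OLD=508513/4096 → NEW=0, ERR=508513/4096
Target (0,3): original=75, with diffused error = 508513/4096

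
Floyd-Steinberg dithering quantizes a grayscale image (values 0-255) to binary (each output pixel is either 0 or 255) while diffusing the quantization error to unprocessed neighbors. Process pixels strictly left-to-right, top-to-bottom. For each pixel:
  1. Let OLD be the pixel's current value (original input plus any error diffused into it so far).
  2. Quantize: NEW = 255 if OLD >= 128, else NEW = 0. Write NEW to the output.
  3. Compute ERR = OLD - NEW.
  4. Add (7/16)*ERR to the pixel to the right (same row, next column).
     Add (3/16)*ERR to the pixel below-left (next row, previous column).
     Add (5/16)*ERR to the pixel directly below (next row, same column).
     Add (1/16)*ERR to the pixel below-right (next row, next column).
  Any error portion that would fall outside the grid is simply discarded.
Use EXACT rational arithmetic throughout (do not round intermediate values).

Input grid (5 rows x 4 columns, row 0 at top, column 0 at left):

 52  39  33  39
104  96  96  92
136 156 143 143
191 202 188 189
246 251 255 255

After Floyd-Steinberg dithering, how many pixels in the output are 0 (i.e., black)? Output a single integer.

Answer: 8

Derivation:
(0,0): OLD=52 → NEW=0, ERR=52
(0,1): OLD=247/4 → NEW=0, ERR=247/4
(0,2): OLD=3841/64 → NEW=0, ERR=3841/64
(0,3): OLD=66823/1024 → NEW=0, ERR=66823/1024
(1,0): OLD=8437/64 → NEW=255, ERR=-7883/64
(1,1): OLD=38867/512 → NEW=0, ERR=38867/512
(1,2): OLD=2687983/16384 → NEW=255, ERR=-1489937/16384
(1,3): OLD=20016825/262144 → NEW=0, ERR=20016825/262144
(2,0): OLD=915393/8192 → NEW=0, ERR=915393/8192
(2,1): OLD=53440827/262144 → NEW=255, ERR=-13405893/262144
(2,2): OLD=58337455/524288 → NEW=0, ERR=58337455/524288
(2,3): OLD=1760423395/8388608 → NEW=255, ERR=-378671645/8388608
(3,0): OLD=907357265/4194304 → NEW=255, ERR=-162190255/4194304
(3,1): OLD=13216967439/67108864 → NEW=255, ERR=-3895792881/67108864
(3,2): OLD=199408855857/1073741824 → NEW=255, ERR=-74395309263/1073741824
(3,3): OLD=2603353365975/17179869184 → NEW=255, ERR=-1777513275945/17179869184
(4,0): OLD=239477889661/1073741824 → NEW=255, ERR=-34326275459/1073741824
(4,1): OLD=1747746586711/8589934592 → NEW=255, ERR=-442686734249/8589934592
(4,2): OLD=51614764444823/274877906944 → NEW=255, ERR=-18479101825897/274877906944
(4,3): OLD=830901886303313/4398046511104 → NEW=255, ERR=-290599974028207/4398046511104
Output grid:
  Row 0: ....  (4 black, running=4)
  Row 1: #.#.  (2 black, running=6)
  Row 2: .#.#  (2 black, running=8)
  Row 3: ####  (0 black, running=8)
  Row 4: ####  (0 black, running=8)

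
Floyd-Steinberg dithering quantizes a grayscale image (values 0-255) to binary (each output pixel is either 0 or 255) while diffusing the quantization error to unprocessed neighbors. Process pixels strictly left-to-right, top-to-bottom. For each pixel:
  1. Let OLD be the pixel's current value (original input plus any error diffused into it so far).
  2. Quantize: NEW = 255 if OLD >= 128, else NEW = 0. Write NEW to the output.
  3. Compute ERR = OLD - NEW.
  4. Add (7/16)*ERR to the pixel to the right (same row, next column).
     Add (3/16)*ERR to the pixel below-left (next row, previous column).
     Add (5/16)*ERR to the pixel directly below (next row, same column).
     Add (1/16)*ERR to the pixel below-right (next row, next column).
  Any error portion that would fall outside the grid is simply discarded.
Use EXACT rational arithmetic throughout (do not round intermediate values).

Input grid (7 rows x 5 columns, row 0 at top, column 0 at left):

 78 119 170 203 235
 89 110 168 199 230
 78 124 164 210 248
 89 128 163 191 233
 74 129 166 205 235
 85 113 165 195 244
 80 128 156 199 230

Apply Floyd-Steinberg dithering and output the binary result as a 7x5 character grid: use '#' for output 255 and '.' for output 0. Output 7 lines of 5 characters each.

Answer: .#.##
.####
..#.#
#.###
.#.##
.####
..#.#

Derivation:
(0,0): OLD=78 → NEW=0, ERR=78
(0,1): OLD=1225/8 → NEW=255, ERR=-815/8
(0,2): OLD=16055/128 → NEW=0, ERR=16055/128
(0,3): OLD=528129/2048 → NEW=255, ERR=5889/2048
(0,4): OLD=7741703/32768 → NEW=255, ERR=-614137/32768
(1,0): OLD=12067/128 → NEW=0, ERR=12067/128
(1,1): OLD=151349/1024 → NEW=255, ERR=-109771/1024
(1,2): OLD=5061657/32768 → NEW=255, ERR=-3294183/32768
(1,3): OLD=21003205/131072 → NEW=255, ERR=-12420155/131072
(1,4): OLD=383498031/2097152 → NEW=255, ERR=-151275729/2097152
(2,0): OLD=1431319/16384 → NEW=0, ERR=1431319/16384
(2,1): OLD=60693421/524288 → NEW=0, ERR=60693421/524288
(2,2): OLD=1331806407/8388608 → NEW=255, ERR=-807288633/8388608
(2,3): OLD=15901633253/134217728 → NEW=0, ERR=15901633253/134217728
(2,4): OLD=582760905475/2147483648 → NEW=255, ERR=35152575235/2147483648
(3,0): OLD=1157677415/8388608 → NEW=255, ERR=-981417625/8388608
(3,1): OLD=6738194459/67108864 → NEW=0, ERR=6738194459/67108864
(3,2): OLD=443033881945/2147483648 → NEW=255, ERR=-104574448295/2147483648
(3,3): OLD=875201423265/4294967296 → NEW=255, ERR=-220015237215/4294967296
(3,4): OLD=15331909435429/68719476736 → NEW=255, ERR=-2191557132251/68719476736
(4,0): OLD=60414773353/1073741824 → NEW=0, ERR=60414773353/1073741824
(4,1): OLD=5791357932969/34359738368 → NEW=255, ERR=-2970375350871/34359738368
(4,2): OLD=60270471655559/549755813888 → NEW=0, ERR=60270471655559/549755813888
(4,3): OLD=2004914189386409/8796093022208 → NEW=255, ERR=-238089531276631/8796093022208
(4,4): OLD=29553495274108703/140737488355328 → NEW=255, ERR=-6334564256499937/140737488355328
(5,0): OLD=47484481864347/549755813888 → NEW=0, ERR=47484481864347/549755813888
(5,1): OLD=650231817706833/4398046511104 → NEW=255, ERR=-471270042624687/4398046511104
(5,2): OLD=19970858030675353/140737488355328 → NEW=255, ERR=-15917201499933287/140737488355328
(5,3): OLD=76264734660320791/562949953421312 → NEW=255, ERR=-67287503462113769/562949953421312
(5,4): OLD=1584815078790302541/9007199254740992 → NEW=255, ERR=-712020731168650419/9007199254740992
(6,0): OLD=6115068680912939/70368744177664 → NEW=0, ERR=6115068680912939/70368744177664
(6,1): OLD=262842553722015941/2251799813685248 → NEW=0, ERR=262842553722015941/2251799813685248
(6,2): OLD=5138273787648622663/36028797018963968 → NEW=255, ERR=-4049069452187189177/36028797018963968
(6,3): OLD=52221150077187817293/576460752303423488 → NEW=0, ERR=52221150077187817293/576460752303423488
(6,4): OLD=2190174581497740523355/9223372036854775808 → NEW=255, ERR=-161785287900227307685/9223372036854775808
Row 0: .#.##
Row 1: .####
Row 2: ..#.#
Row 3: #.###
Row 4: .#.##
Row 5: .####
Row 6: ..#.#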